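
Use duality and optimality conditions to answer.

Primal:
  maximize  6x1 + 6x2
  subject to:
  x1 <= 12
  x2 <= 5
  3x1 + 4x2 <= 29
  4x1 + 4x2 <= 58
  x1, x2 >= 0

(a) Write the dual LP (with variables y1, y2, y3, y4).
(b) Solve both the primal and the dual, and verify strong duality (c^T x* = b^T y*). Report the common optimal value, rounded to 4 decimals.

The standard primal-dual pair for 'max c^T x s.t. A x <= b, x >= 0' is:
  Dual:  min b^T y  s.t.  A^T y >= c,  y >= 0.

So the dual LP is:
  minimize  12y1 + 5y2 + 29y3 + 58y4
  subject to:
    y1 + 3y3 + 4y4 >= 6
    y2 + 4y3 + 4y4 >= 6
    y1, y2, y3, y4 >= 0

Solving the primal: x* = (9.6667, 0).
  primal value c^T x* = 58.
Solving the dual: y* = (0, 0, 2, 0).
  dual value b^T y* = 58.
Strong duality: c^T x* = b^T y*. Confirmed.

58


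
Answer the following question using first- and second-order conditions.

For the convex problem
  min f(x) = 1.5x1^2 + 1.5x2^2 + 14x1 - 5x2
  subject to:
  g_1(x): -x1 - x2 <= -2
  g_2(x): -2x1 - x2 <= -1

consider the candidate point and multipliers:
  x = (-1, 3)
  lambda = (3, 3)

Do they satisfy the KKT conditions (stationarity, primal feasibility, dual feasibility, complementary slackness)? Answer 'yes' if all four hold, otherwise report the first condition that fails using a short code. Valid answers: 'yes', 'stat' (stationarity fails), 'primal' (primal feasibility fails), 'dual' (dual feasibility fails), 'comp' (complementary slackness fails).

Gradient of f: grad f(x) = Q x + c = (11, 4)
Constraint values g_i(x) = a_i^T x - b_i:
  g_1((-1, 3)) = 0
  g_2((-1, 3)) = 0
Stationarity residual: grad f(x) + sum_i lambda_i a_i = (2, -2)
  -> stationarity FAILS
Primal feasibility (all g_i <= 0): OK
Dual feasibility (all lambda_i >= 0): OK
Complementary slackness (lambda_i * g_i(x) = 0 for all i): OK

Verdict: the first failing condition is stationarity -> stat.

stat


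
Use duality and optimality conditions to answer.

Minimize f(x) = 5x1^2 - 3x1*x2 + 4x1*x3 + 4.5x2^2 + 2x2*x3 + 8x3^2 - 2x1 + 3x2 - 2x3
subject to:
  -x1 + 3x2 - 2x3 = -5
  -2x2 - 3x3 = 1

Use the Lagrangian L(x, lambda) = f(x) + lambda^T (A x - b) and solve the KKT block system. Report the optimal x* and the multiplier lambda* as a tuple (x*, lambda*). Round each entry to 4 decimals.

Form the Lagrangian:
  L(x, lambda) = (1/2) x^T Q x + c^T x + lambda^T (A x - b)
Stationarity (grad_x L = 0): Q x + c + A^T lambda = 0.
Primal feasibility: A x = b.

This gives the KKT block system:
  [ Q   A^T ] [ x     ]   [-c ]
  [ A    0  ] [ lambda ] = [ b ]

Solving the linear system:
  x*      = (-0.2082, -1.3557, 0.5705)
  lambda* = (2.2673, -0.317)
  f(x*)   = 3.431

x* = (-0.2082, -1.3557, 0.5705), lambda* = (2.2673, -0.317)


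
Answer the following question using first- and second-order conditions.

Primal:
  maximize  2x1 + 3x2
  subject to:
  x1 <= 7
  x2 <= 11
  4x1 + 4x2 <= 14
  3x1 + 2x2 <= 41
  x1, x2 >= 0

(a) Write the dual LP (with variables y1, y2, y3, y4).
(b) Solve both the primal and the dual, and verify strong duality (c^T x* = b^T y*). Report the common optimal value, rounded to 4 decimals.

The standard primal-dual pair for 'max c^T x s.t. A x <= b, x >= 0' is:
  Dual:  min b^T y  s.t.  A^T y >= c,  y >= 0.

So the dual LP is:
  minimize  7y1 + 11y2 + 14y3 + 41y4
  subject to:
    y1 + 4y3 + 3y4 >= 2
    y2 + 4y3 + 2y4 >= 3
    y1, y2, y3, y4 >= 0

Solving the primal: x* = (0, 3.5).
  primal value c^T x* = 10.5.
Solving the dual: y* = (0, 0, 0.75, 0).
  dual value b^T y* = 10.5.
Strong duality: c^T x* = b^T y*. Confirmed.

10.5


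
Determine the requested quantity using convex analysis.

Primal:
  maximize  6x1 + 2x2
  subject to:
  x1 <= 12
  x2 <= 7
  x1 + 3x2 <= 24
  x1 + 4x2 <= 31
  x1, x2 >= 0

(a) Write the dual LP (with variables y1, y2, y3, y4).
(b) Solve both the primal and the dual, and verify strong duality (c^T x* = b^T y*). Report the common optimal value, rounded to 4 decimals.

The standard primal-dual pair for 'max c^T x s.t. A x <= b, x >= 0' is:
  Dual:  min b^T y  s.t.  A^T y >= c,  y >= 0.

So the dual LP is:
  minimize  12y1 + 7y2 + 24y3 + 31y4
  subject to:
    y1 + y3 + y4 >= 6
    y2 + 3y3 + 4y4 >= 2
    y1, y2, y3, y4 >= 0

Solving the primal: x* = (12, 4).
  primal value c^T x* = 80.
Solving the dual: y* = (5.3333, 0, 0.6667, 0).
  dual value b^T y* = 80.
Strong duality: c^T x* = b^T y*. Confirmed.

80


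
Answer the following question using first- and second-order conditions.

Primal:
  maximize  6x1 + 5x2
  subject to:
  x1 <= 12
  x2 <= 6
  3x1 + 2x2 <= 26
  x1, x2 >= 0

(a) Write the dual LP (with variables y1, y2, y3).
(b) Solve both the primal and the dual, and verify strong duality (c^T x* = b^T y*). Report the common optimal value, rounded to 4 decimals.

The standard primal-dual pair for 'max c^T x s.t. A x <= b, x >= 0' is:
  Dual:  min b^T y  s.t.  A^T y >= c,  y >= 0.

So the dual LP is:
  minimize  12y1 + 6y2 + 26y3
  subject to:
    y1 + 3y3 >= 6
    y2 + 2y3 >= 5
    y1, y2, y3 >= 0

Solving the primal: x* = (4.6667, 6).
  primal value c^T x* = 58.
Solving the dual: y* = (0, 1, 2).
  dual value b^T y* = 58.
Strong duality: c^T x* = b^T y*. Confirmed.

58


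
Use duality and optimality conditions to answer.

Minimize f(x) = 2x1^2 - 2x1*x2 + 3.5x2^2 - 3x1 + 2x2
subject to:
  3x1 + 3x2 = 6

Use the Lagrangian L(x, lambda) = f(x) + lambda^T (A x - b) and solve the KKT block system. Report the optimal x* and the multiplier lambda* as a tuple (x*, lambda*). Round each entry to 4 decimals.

Form the Lagrangian:
  L(x, lambda) = (1/2) x^T Q x + c^T x + lambda^T (A x - b)
Stationarity (grad_x L = 0): Q x + c + A^T lambda = 0.
Primal feasibility: A x = b.

This gives the KKT block system:
  [ Q   A^T ] [ x     ]   [-c ]
  [ A    0  ] [ lambda ] = [ b ]

Solving the linear system:
  x*      = (1.5333, 0.4667)
  lambda* = (-0.7333)
  f(x*)   = 0.3667

x* = (1.5333, 0.4667), lambda* = (-0.7333)


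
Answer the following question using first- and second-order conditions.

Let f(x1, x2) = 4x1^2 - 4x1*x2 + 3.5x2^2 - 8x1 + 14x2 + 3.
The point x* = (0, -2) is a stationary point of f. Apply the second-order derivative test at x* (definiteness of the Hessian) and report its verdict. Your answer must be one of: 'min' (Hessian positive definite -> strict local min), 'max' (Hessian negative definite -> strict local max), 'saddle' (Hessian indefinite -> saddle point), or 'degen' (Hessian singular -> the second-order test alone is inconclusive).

Compute the Hessian H = grad^2 f:
  H = [[8, -4], [-4, 7]]
Verify stationarity: grad f(x*) = H x* + g = (0, 0).
Eigenvalues of H: 3.4689, 11.5311.
Both eigenvalues > 0, so H is positive definite -> x* is a strict local min.

min


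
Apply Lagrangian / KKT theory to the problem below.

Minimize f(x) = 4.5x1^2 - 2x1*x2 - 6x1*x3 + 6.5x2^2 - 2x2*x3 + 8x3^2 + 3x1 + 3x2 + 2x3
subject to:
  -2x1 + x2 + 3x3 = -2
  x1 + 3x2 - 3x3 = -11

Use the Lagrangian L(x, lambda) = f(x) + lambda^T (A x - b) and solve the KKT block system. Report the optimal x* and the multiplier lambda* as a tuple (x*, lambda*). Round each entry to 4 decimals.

Form the Lagrangian:
  L(x, lambda) = (1/2) x^T Q x + c^T x + lambda^T (A x - b)
Stationarity (grad_x L = 0): Q x + c + A^T lambda = 0.
Primal feasibility: A x = b.

This gives the KKT block system:
  [ Q   A^T ] [ x     ]   [-c ]
  [ A    0  ] [ lambda ] = [ b ]

Solving the linear system:
  x*      = (-0.873, -3.4683, -0.0926)
  lambda* = (6.8658, 11.0968)
  f(x*)   = 61.2934

x* = (-0.873, -3.4683, -0.0926), lambda* = (6.8658, 11.0968)


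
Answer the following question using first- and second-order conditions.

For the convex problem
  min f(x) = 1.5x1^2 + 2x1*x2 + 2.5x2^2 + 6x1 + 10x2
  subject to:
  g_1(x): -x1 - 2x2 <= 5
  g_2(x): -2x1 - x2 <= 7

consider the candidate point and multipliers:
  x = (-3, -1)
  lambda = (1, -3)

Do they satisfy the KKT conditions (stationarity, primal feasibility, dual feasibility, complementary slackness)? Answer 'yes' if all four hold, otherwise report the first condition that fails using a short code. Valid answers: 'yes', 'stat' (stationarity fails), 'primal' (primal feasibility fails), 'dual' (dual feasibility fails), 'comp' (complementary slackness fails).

Gradient of f: grad f(x) = Q x + c = (-5, -1)
Constraint values g_i(x) = a_i^T x - b_i:
  g_1((-3, -1)) = 0
  g_2((-3, -1)) = 0
Stationarity residual: grad f(x) + sum_i lambda_i a_i = (0, 0)
  -> stationarity OK
Primal feasibility (all g_i <= 0): OK
Dual feasibility (all lambda_i >= 0): FAILS
Complementary slackness (lambda_i * g_i(x) = 0 for all i): OK

Verdict: the first failing condition is dual_feasibility -> dual.

dual


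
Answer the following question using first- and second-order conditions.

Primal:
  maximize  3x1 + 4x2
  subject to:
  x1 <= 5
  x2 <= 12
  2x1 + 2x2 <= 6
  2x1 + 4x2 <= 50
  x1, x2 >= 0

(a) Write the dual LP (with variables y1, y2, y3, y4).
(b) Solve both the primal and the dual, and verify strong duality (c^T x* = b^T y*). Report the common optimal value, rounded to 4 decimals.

The standard primal-dual pair for 'max c^T x s.t. A x <= b, x >= 0' is:
  Dual:  min b^T y  s.t.  A^T y >= c,  y >= 0.

So the dual LP is:
  minimize  5y1 + 12y2 + 6y3 + 50y4
  subject to:
    y1 + 2y3 + 2y4 >= 3
    y2 + 2y3 + 4y4 >= 4
    y1, y2, y3, y4 >= 0

Solving the primal: x* = (0, 3).
  primal value c^T x* = 12.
Solving the dual: y* = (0, 0, 2, 0).
  dual value b^T y* = 12.
Strong duality: c^T x* = b^T y*. Confirmed.

12


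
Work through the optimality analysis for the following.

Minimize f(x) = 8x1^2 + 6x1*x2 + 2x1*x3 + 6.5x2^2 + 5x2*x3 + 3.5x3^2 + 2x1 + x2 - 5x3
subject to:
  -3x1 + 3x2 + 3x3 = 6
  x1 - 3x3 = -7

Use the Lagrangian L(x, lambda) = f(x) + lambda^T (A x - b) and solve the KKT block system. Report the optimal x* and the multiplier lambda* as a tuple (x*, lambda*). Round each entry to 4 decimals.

Form the Lagrangian:
  L(x, lambda) = (1/2) x^T Q x + c^T x + lambda^T (A x - b)
Stationarity (grad_x L = 0): Q x + c + A^T lambda = 0.
Primal feasibility: A x = b.

This gives the KKT block system:
  [ Q   A^T ] [ x     ]   [-c ]
  [ A    0  ] [ lambda ] = [ b ]

Solving the linear system:
  x*      = (-0.3941, -0.5961, 2.202)
  lambda* = (-0.6319, 1.5831)
  f(x*)   = 1.2394

x* = (-0.3941, -0.5961, 2.202), lambda* = (-0.6319, 1.5831)


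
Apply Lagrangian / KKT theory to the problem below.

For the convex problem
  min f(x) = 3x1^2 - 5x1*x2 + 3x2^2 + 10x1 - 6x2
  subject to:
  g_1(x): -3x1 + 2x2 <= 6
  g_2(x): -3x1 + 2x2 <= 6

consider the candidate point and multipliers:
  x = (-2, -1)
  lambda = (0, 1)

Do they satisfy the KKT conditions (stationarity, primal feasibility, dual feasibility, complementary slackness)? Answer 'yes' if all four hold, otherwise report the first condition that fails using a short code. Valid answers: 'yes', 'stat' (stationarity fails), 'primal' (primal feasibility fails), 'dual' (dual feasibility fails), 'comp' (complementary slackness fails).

Gradient of f: grad f(x) = Q x + c = (3, -2)
Constraint values g_i(x) = a_i^T x - b_i:
  g_1((-2, -1)) = -2
  g_2((-2, -1)) = -2
Stationarity residual: grad f(x) + sum_i lambda_i a_i = (0, 0)
  -> stationarity OK
Primal feasibility (all g_i <= 0): OK
Dual feasibility (all lambda_i >= 0): OK
Complementary slackness (lambda_i * g_i(x) = 0 for all i): FAILS

Verdict: the first failing condition is complementary_slackness -> comp.

comp


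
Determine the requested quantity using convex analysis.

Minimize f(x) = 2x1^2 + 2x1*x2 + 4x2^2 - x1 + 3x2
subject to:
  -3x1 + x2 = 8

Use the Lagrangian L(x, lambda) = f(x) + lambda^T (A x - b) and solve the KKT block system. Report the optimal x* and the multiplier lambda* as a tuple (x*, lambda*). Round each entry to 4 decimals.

Form the Lagrangian:
  L(x, lambda) = (1/2) x^T Q x + c^T x + lambda^T (A x - b)
Stationarity (grad_x L = 0): Q x + c + A^T lambda = 0.
Primal feasibility: A x = b.

This gives the KKT block system:
  [ Q   A^T ] [ x     ]   [-c ]
  [ A    0  ] [ lambda ] = [ b ]

Solving the linear system:
  x*      = (-2.4545, 0.6364)
  lambda* = (-3.1818)
  f(x*)   = 14.9091

x* = (-2.4545, 0.6364), lambda* = (-3.1818)


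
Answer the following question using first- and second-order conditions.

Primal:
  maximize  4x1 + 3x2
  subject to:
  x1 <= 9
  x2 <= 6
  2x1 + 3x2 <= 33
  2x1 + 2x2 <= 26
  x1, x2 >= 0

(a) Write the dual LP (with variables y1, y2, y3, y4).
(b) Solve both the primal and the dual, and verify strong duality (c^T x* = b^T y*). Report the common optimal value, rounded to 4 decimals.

The standard primal-dual pair for 'max c^T x s.t. A x <= b, x >= 0' is:
  Dual:  min b^T y  s.t.  A^T y >= c,  y >= 0.

So the dual LP is:
  minimize  9y1 + 6y2 + 33y3 + 26y4
  subject to:
    y1 + 2y3 + 2y4 >= 4
    y2 + 3y3 + 2y4 >= 3
    y1, y2, y3, y4 >= 0

Solving the primal: x* = (9, 4).
  primal value c^T x* = 48.
Solving the dual: y* = (1, 0, 0, 1.5).
  dual value b^T y* = 48.
Strong duality: c^T x* = b^T y*. Confirmed.

48


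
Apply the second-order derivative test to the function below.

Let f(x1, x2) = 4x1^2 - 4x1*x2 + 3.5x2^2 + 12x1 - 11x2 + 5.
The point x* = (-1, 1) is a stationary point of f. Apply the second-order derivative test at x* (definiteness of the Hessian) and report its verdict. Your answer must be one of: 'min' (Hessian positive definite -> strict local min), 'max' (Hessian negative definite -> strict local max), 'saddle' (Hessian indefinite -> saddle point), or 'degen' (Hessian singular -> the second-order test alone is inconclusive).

Compute the Hessian H = grad^2 f:
  H = [[8, -4], [-4, 7]]
Verify stationarity: grad f(x*) = H x* + g = (0, 0).
Eigenvalues of H: 3.4689, 11.5311.
Both eigenvalues > 0, so H is positive definite -> x* is a strict local min.

min


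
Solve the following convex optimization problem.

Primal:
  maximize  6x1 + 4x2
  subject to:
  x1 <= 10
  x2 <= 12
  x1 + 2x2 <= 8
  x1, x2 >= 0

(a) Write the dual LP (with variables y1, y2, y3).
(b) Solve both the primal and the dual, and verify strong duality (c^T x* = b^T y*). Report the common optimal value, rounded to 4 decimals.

The standard primal-dual pair for 'max c^T x s.t. A x <= b, x >= 0' is:
  Dual:  min b^T y  s.t.  A^T y >= c,  y >= 0.

So the dual LP is:
  minimize  10y1 + 12y2 + 8y3
  subject to:
    y1 + y3 >= 6
    y2 + 2y3 >= 4
    y1, y2, y3 >= 0

Solving the primal: x* = (8, 0).
  primal value c^T x* = 48.
Solving the dual: y* = (0, 0, 6).
  dual value b^T y* = 48.
Strong duality: c^T x* = b^T y*. Confirmed.

48


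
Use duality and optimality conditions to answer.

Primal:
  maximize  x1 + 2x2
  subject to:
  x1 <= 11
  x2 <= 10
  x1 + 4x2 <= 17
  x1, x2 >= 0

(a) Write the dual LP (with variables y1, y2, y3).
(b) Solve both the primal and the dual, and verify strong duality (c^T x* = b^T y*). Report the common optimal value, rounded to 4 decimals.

The standard primal-dual pair for 'max c^T x s.t. A x <= b, x >= 0' is:
  Dual:  min b^T y  s.t.  A^T y >= c,  y >= 0.

So the dual LP is:
  minimize  11y1 + 10y2 + 17y3
  subject to:
    y1 + y3 >= 1
    y2 + 4y3 >= 2
    y1, y2, y3 >= 0

Solving the primal: x* = (11, 1.5).
  primal value c^T x* = 14.
Solving the dual: y* = (0.5, 0, 0.5).
  dual value b^T y* = 14.
Strong duality: c^T x* = b^T y*. Confirmed.

14


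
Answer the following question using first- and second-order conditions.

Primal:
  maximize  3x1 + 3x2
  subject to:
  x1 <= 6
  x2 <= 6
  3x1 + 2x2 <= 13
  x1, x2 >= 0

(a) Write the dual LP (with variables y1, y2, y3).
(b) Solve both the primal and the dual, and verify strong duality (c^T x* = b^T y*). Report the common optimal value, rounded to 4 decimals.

The standard primal-dual pair for 'max c^T x s.t. A x <= b, x >= 0' is:
  Dual:  min b^T y  s.t.  A^T y >= c,  y >= 0.

So the dual LP is:
  minimize  6y1 + 6y2 + 13y3
  subject to:
    y1 + 3y3 >= 3
    y2 + 2y3 >= 3
    y1, y2, y3 >= 0

Solving the primal: x* = (0.3333, 6).
  primal value c^T x* = 19.
Solving the dual: y* = (0, 1, 1).
  dual value b^T y* = 19.
Strong duality: c^T x* = b^T y*. Confirmed.

19


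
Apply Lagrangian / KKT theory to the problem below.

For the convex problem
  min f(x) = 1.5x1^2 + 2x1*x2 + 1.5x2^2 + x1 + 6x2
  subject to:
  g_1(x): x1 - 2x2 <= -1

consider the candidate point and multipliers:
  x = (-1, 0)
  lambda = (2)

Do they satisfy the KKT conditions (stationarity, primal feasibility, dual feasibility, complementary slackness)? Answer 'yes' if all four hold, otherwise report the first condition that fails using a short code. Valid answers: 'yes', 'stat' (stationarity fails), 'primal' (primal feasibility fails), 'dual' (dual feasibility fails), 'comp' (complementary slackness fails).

Gradient of f: grad f(x) = Q x + c = (-2, 4)
Constraint values g_i(x) = a_i^T x - b_i:
  g_1((-1, 0)) = 0
Stationarity residual: grad f(x) + sum_i lambda_i a_i = (0, 0)
  -> stationarity OK
Primal feasibility (all g_i <= 0): OK
Dual feasibility (all lambda_i >= 0): OK
Complementary slackness (lambda_i * g_i(x) = 0 for all i): OK

Verdict: yes, KKT holds.

yes


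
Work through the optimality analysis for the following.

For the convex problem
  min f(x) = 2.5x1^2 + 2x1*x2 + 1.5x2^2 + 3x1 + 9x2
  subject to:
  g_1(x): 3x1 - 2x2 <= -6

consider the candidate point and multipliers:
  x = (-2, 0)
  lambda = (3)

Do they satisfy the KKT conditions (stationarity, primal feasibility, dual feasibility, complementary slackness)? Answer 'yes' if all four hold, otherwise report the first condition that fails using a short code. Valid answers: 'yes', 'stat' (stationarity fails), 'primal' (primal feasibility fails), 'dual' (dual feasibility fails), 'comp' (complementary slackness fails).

Gradient of f: grad f(x) = Q x + c = (-7, 5)
Constraint values g_i(x) = a_i^T x - b_i:
  g_1((-2, 0)) = 0
Stationarity residual: grad f(x) + sum_i lambda_i a_i = (2, -1)
  -> stationarity FAILS
Primal feasibility (all g_i <= 0): OK
Dual feasibility (all lambda_i >= 0): OK
Complementary slackness (lambda_i * g_i(x) = 0 for all i): OK

Verdict: the first failing condition is stationarity -> stat.

stat


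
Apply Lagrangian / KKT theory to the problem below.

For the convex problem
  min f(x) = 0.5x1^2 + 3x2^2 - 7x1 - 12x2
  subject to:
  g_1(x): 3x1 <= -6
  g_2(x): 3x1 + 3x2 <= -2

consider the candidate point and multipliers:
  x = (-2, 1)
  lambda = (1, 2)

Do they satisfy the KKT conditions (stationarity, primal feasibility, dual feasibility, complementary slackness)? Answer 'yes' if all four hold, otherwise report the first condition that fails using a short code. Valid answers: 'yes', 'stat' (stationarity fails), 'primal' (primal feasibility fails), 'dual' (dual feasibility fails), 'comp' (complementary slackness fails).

Gradient of f: grad f(x) = Q x + c = (-9, -6)
Constraint values g_i(x) = a_i^T x - b_i:
  g_1((-2, 1)) = 0
  g_2((-2, 1)) = -1
Stationarity residual: grad f(x) + sum_i lambda_i a_i = (0, 0)
  -> stationarity OK
Primal feasibility (all g_i <= 0): OK
Dual feasibility (all lambda_i >= 0): OK
Complementary slackness (lambda_i * g_i(x) = 0 for all i): FAILS

Verdict: the first failing condition is complementary_slackness -> comp.

comp


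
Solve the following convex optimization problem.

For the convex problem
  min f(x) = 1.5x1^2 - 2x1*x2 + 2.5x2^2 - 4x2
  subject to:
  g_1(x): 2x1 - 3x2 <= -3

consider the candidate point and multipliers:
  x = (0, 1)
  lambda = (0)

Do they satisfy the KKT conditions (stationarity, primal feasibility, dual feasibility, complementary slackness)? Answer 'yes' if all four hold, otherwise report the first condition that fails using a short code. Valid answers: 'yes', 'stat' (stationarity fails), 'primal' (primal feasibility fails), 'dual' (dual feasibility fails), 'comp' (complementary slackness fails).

Gradient of f: grad f(x) = Q x + c = (-2, 1)
Constraint values g_i(x) = a_i^T x - b_i:
  g_1((0, 1)) = 0
Stationarity residual: grad f(x) + sum_i lambda_i a_i = (-2, 1)
  -> stationarity FAILS
Primal feasibility (all g_i <= 0): OK
Dual feasibility (all lambda_i >= 0): OK
Complementary slackness (lambda_i * g_i(x) = 0 for all i): OK

Verdict: the first failing condition is stationarity -> stat.

stat


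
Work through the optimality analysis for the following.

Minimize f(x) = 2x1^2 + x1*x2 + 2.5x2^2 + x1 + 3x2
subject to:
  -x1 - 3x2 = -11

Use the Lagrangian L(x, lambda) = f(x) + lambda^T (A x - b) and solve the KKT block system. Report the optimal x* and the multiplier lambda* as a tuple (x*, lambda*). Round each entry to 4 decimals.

Form the Lagrangian:
  L(x, lambda) = (1/2) x^T Q x + c^T x + lambda^T (A x - b)
Stationarity (grad_x L = 0): Q x + c + A^T lambda = 0.
Primal feasibility: A x = b.

This gives the KKT block system:
  [ Q   A^T ] [ x     ]   [-c ]
  [ A    0  ] [ lambda ] = [ b ]

Solving the linear system:
  x*      = (0.6286, 3.4571)
  lambda* = (6.9714)
  f(x*)   = 43.8429

x* = (0.6286, 3.4571), lambda* = (6.9714)


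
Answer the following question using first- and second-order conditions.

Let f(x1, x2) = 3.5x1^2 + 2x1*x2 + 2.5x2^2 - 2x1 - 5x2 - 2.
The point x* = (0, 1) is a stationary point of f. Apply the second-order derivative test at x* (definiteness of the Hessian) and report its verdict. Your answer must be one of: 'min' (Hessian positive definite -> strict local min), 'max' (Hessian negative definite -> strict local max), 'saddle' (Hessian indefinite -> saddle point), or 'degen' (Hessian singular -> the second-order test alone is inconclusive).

Compute the Hessian H = grad^2 f:
  H = [[7, 2], [2, 5]]
Verify stationarity: grad f(x*) = H x* + g = (0, 0).
Eigenvalues of H: 3.7639, 8.2361.
Both eigenvalues > 0, so H is positive definite -> x* is a strict local min.

min


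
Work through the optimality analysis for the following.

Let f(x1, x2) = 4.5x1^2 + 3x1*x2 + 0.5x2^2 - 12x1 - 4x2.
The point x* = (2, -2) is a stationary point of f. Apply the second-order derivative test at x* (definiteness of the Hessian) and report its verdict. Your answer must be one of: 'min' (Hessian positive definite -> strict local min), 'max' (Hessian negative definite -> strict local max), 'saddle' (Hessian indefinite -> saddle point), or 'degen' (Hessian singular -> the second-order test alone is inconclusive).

Compute the Hessian H = grad^2 f:
  H = [[9, 3], [3, 1]]
Verify stationarity: grad f(x*) = H x* + g = (0, 0).
Eigenvalues of H: 0, 10.
H has a zero eigenvalue (singular; positive semidefinite but not definite), so H is neither positive definite, negative definite, nor indefinite. The second-order test alone is inconclusive -> degen.
(Indeed, f is constant along the null direction of H through x*, so x* is not a strict local extremum.)

degen


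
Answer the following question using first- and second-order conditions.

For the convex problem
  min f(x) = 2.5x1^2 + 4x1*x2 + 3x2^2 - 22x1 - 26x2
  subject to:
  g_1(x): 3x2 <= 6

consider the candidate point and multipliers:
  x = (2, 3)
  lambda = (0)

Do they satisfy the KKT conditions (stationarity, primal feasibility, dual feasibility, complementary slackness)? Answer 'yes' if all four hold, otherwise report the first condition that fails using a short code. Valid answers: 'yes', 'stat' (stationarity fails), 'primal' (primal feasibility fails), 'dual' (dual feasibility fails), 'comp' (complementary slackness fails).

Gradient of f: grad f(x) = Q x + c = (0, 0)
Constraint values g_i(x) = a_i^T x - b_i:
  g_1((2, 3)) = 3
Stationarity residual: grad f(x) + sum_i lambda_i a_i = (0, 0)
  -> stationarity OK
Primal feasibility (all g_i <= 0): FAILS
Dual feasibility (all lambda_i >= 0): OK
Complementary slackness (lambda_i * g_i(x) = 0 for all i): OK

Verdict: the first failing condition is primal_feasibility -> primal.

primal


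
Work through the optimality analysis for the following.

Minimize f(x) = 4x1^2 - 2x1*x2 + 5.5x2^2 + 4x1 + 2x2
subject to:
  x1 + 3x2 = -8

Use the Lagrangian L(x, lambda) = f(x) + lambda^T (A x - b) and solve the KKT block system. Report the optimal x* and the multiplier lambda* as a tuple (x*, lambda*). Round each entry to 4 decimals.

Form the Lagrangian:
  L(x, lambda) = (1/2) x^T Q x + c^T x + lambda^T (A x - b)
Stationarity (grad_x L = 0): Q x + c + A^T lambda = 0.
Primal feasibility: A x = b.

This gives the KKT block system:
  [ Q   A^T ] [ x     ]   [-c ]
  [ A    0  ] [ lambda ] = [ b ]

Solving the linear system:
  x*      = (-1.7474, -2.0842)
  lambda* = (5.8105)
  f(x*)   = 17.6632

x* = (-1.7474, -2.0842), lambda* = (5.8105)


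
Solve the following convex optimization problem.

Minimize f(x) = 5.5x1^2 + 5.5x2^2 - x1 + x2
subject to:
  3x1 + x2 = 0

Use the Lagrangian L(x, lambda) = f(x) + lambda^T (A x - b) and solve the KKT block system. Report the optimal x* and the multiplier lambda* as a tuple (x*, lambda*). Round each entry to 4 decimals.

Form the Lagrangian:
  L(x, lambda) = (1/2) x^T Q x + c^T x + lambda^T (A x - b)
Stationarity (grad_x L = 0): Q x + c + A^T lambda = 0.
Primal feasibility: A x = b.

This gives the KKT block system:
  [ Q   A^T ] [ x     ]   [-c ]
  [ A    0  ] [ lambda ] = [ b ]

Solving the linear system:
  x*      = (0.0364, -0.1091)
  lambda* = (0.2)
  f(x*)   = -0.0727

x* = (0.0364, -0.1091), lambda* = (0.2)


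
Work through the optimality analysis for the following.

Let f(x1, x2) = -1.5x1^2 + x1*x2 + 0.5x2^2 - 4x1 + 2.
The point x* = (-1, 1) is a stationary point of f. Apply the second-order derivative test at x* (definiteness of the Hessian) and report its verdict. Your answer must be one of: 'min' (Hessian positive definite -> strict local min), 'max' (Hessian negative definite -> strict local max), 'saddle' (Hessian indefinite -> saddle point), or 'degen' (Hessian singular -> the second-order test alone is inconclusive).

Compute the Hessian H = grad^2 f:
  H = [[-3, 1], [1, 1]]
Verify stationarity: grad f(x*) = H x* + g = (0, 0).
Eigenvalues of H: -3.2361, 1.2361.
Eigenvalues have mixed signs, so H is indefinite -> x* is a saddle point.

saddle


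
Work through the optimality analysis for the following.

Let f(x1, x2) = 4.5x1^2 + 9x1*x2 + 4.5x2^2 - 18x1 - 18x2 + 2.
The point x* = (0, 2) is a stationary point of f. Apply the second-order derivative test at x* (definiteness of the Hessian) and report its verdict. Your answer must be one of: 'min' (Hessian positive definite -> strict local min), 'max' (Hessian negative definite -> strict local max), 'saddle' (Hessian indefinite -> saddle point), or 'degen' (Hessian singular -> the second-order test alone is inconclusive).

Compute the Hessian H = grad^2 f:
  H = [[9, 9], [9, 9]]
Verify stationarity: grad f(x*) = H x* + g = (0, 0).
Eigenvalues of H: 0, 18.
H has a zero eigenvalue (singular; positive semidefinite but not definite), so H is neither positive definite, negative definite, nor indefinite. The second-order test alone is inconclusive -> degen.
(Indeed, f is constant along the null direction of H through x*, so x* is not a strict local extremum.)

degen


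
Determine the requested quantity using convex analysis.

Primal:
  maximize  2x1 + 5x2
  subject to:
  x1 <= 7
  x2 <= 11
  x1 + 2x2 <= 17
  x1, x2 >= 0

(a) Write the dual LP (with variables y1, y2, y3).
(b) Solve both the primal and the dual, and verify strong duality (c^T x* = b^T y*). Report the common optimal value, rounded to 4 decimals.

The standard primal-dual pair for 'max c^T x s.t. A x <= b, x >= 0' is:
  Dual:  min b^T y  s.t.  A^T y >= c,  y >= 0.

So the dual LP is:
  minimize  7y1 + 11y2 + 17y3
  subject to:
    y1 + y3 >= 2
    y2 + 2y3 >= 5
    y1, y2, y3 >= 0

Solving the primal: x* = (0, 8.5).
  primal value c^T x* = 42.5.
Solving the dual: y* = (0, 0, 2.5).
  dual value b^T y* = 42.5.
Strong duality: c^T x* = b^T y*. Confirmed.

42.5


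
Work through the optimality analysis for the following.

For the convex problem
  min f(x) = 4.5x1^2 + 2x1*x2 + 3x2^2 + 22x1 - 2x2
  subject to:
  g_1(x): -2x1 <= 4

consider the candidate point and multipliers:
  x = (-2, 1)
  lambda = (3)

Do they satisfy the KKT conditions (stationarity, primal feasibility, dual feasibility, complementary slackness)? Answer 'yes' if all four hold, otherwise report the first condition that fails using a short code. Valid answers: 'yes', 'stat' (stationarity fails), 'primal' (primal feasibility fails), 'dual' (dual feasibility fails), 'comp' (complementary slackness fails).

Gradient of f: grad f(x) = Q x + c = (6, 0)
Constraint values g_i(x) = a_i^T x - b_i:
  g_1((-2, 1)) = 0
Stationarity residual: grad f(x) + sum_i lambda_i a_i = (0, 0)
  -> stationarity OK
Primal feasibility (all g_i <= 0): OK
Dual feasibility (all lambda_i >= 0): OK
Complementary slackness (lambda_i * g_i(x) = 0 for all i): OK

Verdict: yes, KKT holds.

yes


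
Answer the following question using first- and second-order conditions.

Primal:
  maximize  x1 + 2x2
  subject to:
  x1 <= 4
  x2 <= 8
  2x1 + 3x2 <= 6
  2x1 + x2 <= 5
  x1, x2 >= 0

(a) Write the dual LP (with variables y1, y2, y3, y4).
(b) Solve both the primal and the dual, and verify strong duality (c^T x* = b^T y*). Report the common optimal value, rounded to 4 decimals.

The standard primal-dual pair for 'max c^T x s.t. A x <= b, x >= 0' is:
  Dual:  min b^T y  s.t.  A^T y >= c,  y >= 0.

So the dual LP is:
  minimize  4y1 + 8y2 + 6y3 + 5y4
  subject to:
    y1 + 2y3 + 2y4 >= 1
    y2 + 3y3 + y4 >= 2
    y1, y2, y3, y4 >= 0

Solving the primal: x* = (0, 2).
  primal value c^T x* = 4.
Solving the dual: y* = (0, 0, 0.6667, 0).
  dual value b^T y* = 4.
Strong duality: c^T x* = b^T y*. Confirmed.

4


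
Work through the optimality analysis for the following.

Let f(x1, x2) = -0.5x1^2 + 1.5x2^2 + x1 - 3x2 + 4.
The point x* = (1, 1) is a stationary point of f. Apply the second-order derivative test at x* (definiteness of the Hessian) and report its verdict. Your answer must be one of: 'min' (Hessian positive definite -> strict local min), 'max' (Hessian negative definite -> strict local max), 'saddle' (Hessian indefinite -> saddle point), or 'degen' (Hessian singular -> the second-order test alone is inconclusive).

Compute the Hessian H = grad^2 f:
  H = [[-1, 0], [0, 3]]
Verify stationarity: grad f(x*) = H x* + g = (0, 0).
Eigenvalues of H: -1, 3.
Eigenvalues have mixed signs, so H is indefinite -> x* is a saddle point.

saddle


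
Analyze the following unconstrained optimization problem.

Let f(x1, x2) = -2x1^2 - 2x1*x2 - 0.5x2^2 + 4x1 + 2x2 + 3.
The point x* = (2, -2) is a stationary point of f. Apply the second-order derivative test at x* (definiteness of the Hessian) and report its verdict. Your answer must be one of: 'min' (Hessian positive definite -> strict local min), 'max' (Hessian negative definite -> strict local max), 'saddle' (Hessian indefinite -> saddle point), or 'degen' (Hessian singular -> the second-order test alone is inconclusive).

Compute the Hessian H = grad^2 f:
  H = [[-4, -2], [-2, -1]]
Verify stationarity: grad f(x*) = H x* + g = (0, 0).
Eigenvalues of H: -5, 0.
H has a zero eigenvalue (singular; negative semidefinite but not definite), so H is neither positive definite, negative definite, nor indefinite. The second-order test alone is inconclusive -> degen.
(Indeed, f is constant along the null direction of H through x*, so x* is not a strict local extremum.)

degen


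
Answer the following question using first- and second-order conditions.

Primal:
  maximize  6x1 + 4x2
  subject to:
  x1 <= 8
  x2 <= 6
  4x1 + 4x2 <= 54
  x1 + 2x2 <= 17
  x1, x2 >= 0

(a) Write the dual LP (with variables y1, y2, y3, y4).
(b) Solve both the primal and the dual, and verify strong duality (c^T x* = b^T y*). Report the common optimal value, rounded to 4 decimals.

The standard primal-dual pair for 'max c^T x s.t. A x <= b, x >= 0' is:
  Dual:  min b^T y  s.t.  A^T y >= c,  y >= 0.

So the dual LP is:
  minimize  8y1 + 6y2 + 54y3 + 17y4
  subject to:
    y1 + 4y3 + y4 >= 6
    y2 + 4y3 + 2y4 >= 4
    y1, y2, y3, y4 >= 0

Solving the primal: x* = (8, 4.5).
  primal value c^T x* = 66.
Solving the dual: y* = (4, 0, 0, 2).
  dual value b^T y* = 66.
Strong duality: c^T x* = b^T y*. Confirmed.

66


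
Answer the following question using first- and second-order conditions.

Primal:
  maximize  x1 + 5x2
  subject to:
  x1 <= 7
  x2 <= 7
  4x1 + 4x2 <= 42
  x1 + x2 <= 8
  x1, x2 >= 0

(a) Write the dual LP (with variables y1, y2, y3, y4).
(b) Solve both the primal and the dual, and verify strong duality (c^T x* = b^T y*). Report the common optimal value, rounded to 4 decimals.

The standard primal-dual pair for 'max c^T x s.t. A x <= b, x >= 0' is:
  Dual:  min b^T y  s.t.  A^T y >= c,  y >= 0.

So the dual LP is:
  minimize  7y1 + 7y2 + 42y3 + 8y4
  subject to:
    y1 + 4y3 + y4 >= 1
    y2 + 4y3 + y4 >= 5
    y1, y2, y3, y4 >= 0

Solving the primal: x* = (1, 7).
  primal value c^T x* = 36.
Solving the dual: y* = (0, 4, 0, 1).
  dual value b^T y* = 36.
Strong duality: c^T x* = b^T y*. Confirmed.

36


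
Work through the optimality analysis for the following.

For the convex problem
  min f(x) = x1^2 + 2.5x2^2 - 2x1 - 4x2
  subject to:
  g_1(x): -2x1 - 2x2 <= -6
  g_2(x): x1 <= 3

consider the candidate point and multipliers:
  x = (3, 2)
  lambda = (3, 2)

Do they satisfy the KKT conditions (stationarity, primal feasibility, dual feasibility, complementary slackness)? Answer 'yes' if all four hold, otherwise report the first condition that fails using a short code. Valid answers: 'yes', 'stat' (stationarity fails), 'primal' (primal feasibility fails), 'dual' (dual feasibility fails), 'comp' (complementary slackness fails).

Gradient of f: grad f(x) = Q x + c = (4, 6)
Constraint values g_i(x) = a_i^T x - b_i:
  g_1((3, 2)) = -4
  g_2((3, 2)) = 0
Stationarity residual: grad f(x) + sum_i lambda_i a_i = (0, 0)
  -> stationarity OK
Primal feasibility (all g_i <= 0): OK
Dual feasibility (all lambda_i >= 0): OK
Complementary slackness (lambda_i * g_i(x) = 0 for all i): FAILS

Verdict: the first failing condition is complementary_slackness -> comp.

comp


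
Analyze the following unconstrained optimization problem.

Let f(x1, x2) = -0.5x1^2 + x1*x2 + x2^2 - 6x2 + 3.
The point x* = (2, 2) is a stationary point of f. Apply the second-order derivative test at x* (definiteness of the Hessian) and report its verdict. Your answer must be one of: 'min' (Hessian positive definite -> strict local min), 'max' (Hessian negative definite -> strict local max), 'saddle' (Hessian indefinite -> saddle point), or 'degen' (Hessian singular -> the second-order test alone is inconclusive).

Compute the Hessian H = grad^2 f:
  H = [[-1, 1], [1, 2]]
Verify stationarity: grad f(x*) = H x* + g = (0, 0).
Eigenvalues of H: -1.3028, 2.3028.
Eigenvalues have mixed signs, so H is indefinite -> x* is a saddle point.

saddle


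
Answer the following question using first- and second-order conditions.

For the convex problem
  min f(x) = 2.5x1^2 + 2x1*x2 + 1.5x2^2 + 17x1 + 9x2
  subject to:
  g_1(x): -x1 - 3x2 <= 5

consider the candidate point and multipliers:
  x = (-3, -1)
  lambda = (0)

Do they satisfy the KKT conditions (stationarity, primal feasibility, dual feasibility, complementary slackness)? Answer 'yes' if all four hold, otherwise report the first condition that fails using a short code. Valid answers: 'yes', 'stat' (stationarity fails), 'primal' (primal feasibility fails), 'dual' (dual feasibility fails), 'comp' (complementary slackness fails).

Gradient of f: grad f(x) = Q x + c = (0, 0)
Constraint values g_i(x) = a_i^T x - b_i:
  g_1((-3, -1)) = 1
Stationarity residual: grad f(x) + sum_i lambda_i a_i = (0, 0)
  -> stationarity OK
Primal feasibility (all g_i <= 0): FAILS
Dual feasibility (all lambda_i >= 0): OK
Complementary slackness (lambda_i * g_i(x) = 0 for all i): OK

Verdict: the first failing condition is primal_feasibility -> primal.

primal


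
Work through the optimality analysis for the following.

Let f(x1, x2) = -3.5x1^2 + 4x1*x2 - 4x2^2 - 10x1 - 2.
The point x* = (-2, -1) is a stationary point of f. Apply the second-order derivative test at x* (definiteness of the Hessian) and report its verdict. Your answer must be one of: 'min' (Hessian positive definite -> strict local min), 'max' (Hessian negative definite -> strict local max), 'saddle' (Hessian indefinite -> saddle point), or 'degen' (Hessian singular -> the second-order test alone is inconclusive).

Compute the Hessian H = grad^2 f:
  H = [[-7, 4], [4, -8]]
Verify stationarity: grad f(x*) = H x* + g = (0, 0).
Eigenvalues of H: -11.5311, -3.4689.
Both eigenvalues < 0, so H is negative definite -> x* is a strict local max.

max


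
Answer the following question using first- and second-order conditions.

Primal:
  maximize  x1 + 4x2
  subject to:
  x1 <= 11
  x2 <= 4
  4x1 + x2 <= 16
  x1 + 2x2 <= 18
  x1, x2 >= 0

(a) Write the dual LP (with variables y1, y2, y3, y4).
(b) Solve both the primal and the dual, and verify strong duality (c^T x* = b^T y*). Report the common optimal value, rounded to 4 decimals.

The standard primal-dual pair for 'max c^T x s.t. A x <= b, x >= 0' is:
  Dual:  min b^T y  s.t.  A^T y >= c,  y >= 0.

So the dual LP is:
  minimize  11y1 + 4y2 + 16y3 + 18y4
  subject to:
    y1 + 4y3 + y4 >= 1
    y2 + y3 + 2y4 >= 4
    y1, y2, y3, y4 >= 0

Solving the primal: x* = (3, 4).
  primal value c^T x* = 19.
Solving the dual: y* = (0, 3.75, 0.25, 0).
  dual value b^T y* = 19.
Strong duality: c^T x* = b^T y*. Confirmed.

19


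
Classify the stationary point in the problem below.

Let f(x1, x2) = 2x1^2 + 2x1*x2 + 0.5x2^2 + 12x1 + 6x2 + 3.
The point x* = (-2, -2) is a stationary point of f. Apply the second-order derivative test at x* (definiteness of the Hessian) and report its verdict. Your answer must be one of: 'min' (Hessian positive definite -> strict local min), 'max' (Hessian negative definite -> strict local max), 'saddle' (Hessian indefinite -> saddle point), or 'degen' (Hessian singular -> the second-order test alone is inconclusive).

Compute the Hessian H = grad^2 f:
  H = [[4, 2], [2, 1]]
Verify stationarity: grad f(x*) = H x* + g = (0, 0).
Eigenvalues of H: 0, 5.
H has a zero eigenvalue (singular; positive semidefinite but not definite), so H is neither positive definite, negative definite, nor indefinite. The second-order test alone is inconclusive -> degen.
(Indeed, f is constant along the null direction of H through x*, so x* is not a strict local extremum.)

degen


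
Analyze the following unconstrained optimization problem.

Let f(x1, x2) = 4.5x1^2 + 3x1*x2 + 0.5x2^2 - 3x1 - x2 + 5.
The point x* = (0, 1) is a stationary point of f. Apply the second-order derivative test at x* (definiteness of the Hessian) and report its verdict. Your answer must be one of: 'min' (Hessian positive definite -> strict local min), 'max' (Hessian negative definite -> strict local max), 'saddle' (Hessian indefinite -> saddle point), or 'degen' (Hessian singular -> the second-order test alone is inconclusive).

Compute the Hessian H = grad^2 f:
  H = [[9, 3], [3, 1]]
Verify stationarity: grad f(x*) = H x* + g = (0, 0).
Eigenvalues of H: 0, 10.
H has a zero eigenvalue (singular; positive semidefinite but not definite), so H is neither positive definite, negative definite, nor indefinite. The second-order test alone is inconclusive -> degen.
(Indeed, f is constant along the null direction of H through x*, so x* is not a strict local extremum.)

degen


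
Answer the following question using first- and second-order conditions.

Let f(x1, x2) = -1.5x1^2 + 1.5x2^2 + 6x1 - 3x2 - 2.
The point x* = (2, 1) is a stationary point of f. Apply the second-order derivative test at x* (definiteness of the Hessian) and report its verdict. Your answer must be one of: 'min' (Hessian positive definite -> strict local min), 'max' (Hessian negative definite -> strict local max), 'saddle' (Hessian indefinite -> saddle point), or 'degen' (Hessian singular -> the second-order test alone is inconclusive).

Compute the Hessian H = grad^2 f:
  H = [[-3, 0], [0, 3]]
Verify stationarity: grad f(x*) = H x* + g = (0, 0).
Eigenvalues of H: -3, 3.
Eigenvalues have mixed signs, so H is indefinite -> x* is a saddle point.

saddle


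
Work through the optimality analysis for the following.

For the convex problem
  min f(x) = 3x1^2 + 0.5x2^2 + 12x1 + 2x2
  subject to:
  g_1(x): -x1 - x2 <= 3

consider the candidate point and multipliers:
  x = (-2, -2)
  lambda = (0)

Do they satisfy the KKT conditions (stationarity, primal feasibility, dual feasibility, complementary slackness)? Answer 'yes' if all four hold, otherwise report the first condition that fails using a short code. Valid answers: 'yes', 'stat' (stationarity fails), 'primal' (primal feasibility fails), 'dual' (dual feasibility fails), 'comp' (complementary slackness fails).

Gradient of f: grad f(x) = Q x + c = (0, 0)
Constraint values g_i(x) = a_i^T x - b_i:
  g_1((-2, -2)) = 1
Stationarity residual: grad f(x) + sum_i lambda_i a_i = (0, 0)
  -> stationarity OK
Primal feasibility (all g_i <= 0): FAILS
Dual feasibility (all lambda_i >= 0): OK
Complementary slackness (lambda_i * g_i(x) = 0 for all i): OK

Verdict: the first failing condition is primal_feasibility -> primal.

primal
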